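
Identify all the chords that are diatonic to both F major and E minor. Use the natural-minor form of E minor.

Triads in F major: F (I), Gm (ii), Am (iii), Bb (IV), C (V), Dm (vi), Edim (vii°).
Triads in E minor (natural minor): Em (i), F#dim (ii°), G (III), Am (iv), Bm (v), C (VI), D (VII).
Shared triads with their functions: Am (iii in F major, iv in E minor); C (V in F major, VI in E minor).

Am, C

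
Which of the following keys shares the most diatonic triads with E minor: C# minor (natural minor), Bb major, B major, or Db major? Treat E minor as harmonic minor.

C# minor

Triads of E minor (harmonic minor): Em (i), F#dim (ii°), Gaug (III+), Am (iv), B (V), C (VI), D#dim (vii°).
C# minor (natural minor) shares 2: B, D#dim.
Bb major shares 0: none.
B major shares 1: B.
Db major shares 0: none.
The most common triads (2) are shared with C# minor.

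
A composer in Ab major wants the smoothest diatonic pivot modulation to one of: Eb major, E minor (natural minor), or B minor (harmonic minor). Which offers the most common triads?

Triads of Ab major: Ab major (I), Bb minor (ii), C minor (iii), Db major (IV), Eb major (V), F minor (vi), G diminished (vii°).
Eb major shares 4: Ab, Cm, Eb, Fm.
E minor (natural minor) shares 0: none.
B minor (harmonic minor) shares 0: none.
The most common triads (4) are shared with Eb major.

Eb major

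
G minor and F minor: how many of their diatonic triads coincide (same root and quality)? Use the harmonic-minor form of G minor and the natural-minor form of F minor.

Diatonic triads of G minor (harmonic minor): G minor (i), A diminished (ii°), Bb augmented (III+), C minor (iv), D major (V), Eb major (VI), F# diminished (vii°).
Diatonic triads of F minor (natural minor): F minor (i), G diminished (ii°), Ab major (III), Bb minor (iv), C minor (v), Db major (VI), Eb major (VII).
Matching root and quality in both lists: C minor, Eb major.
That gives 2 common triads.

2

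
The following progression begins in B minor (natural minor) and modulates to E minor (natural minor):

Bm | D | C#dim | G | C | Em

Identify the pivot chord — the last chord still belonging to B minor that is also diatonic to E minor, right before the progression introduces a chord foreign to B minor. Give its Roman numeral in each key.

Chords diatonic to B minor: Bm, C#dim, D, Em, F#m, G, A.
Reading the progression, the first chord not in that set is C, so the modulation leaves B minor there.
The chord immediately before C is G, which is diatonic to both keys: VI in B minor and III in E minor.

G — VI in B minor, III in E minor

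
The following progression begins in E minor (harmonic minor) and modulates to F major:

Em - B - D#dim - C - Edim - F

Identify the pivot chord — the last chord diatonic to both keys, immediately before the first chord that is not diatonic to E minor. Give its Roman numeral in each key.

Chords diatonic to E minor: Em, F#dim, Gaug, Am, B, C, D#dim.
Reading the progression, the first chord not in that set is Edim, so the modulation leaves E minor there.
The chord immediately before Edim is C, which is diatonic to both keys: VI in E minor and V in F major.

C — VI in E minor, V in F major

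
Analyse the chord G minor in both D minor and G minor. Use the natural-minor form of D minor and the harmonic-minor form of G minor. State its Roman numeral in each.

The scale of D minor (natural minor) is D E F G A B♭ C; G is degree 4, and the triad built there (G-B♭-D) is minor, so it is iv.
The scale of G minor (harmonic minor) is G A B♭ C D E♭ F♯; G is degree 1, and the triad built there (G-B♭-D) is minor, so it is i.

iv in D minor; i in G minor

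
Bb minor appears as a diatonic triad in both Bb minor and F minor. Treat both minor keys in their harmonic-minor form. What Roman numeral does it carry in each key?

The scale of Bb minor (harmonic minor) is Bb C Db Eb F Gb A; Bb is degree 1, and the triad built there (Bb-Db-F) is minor, so it is i.
The scale of F minor (harmonic minor) is F G Ab Bb C Db E; Bb is degree 4, and the triad built there (Bb-Db-F) is minor, so it is iv.

i in Bb minor; iv in F minor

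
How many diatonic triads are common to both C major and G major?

4

Diatonic triads of C major: C (I), Dm (ii), Em (iii), F (IV), G (V), Am (vi), Bdim (vii°).
Diatonic triads of G major: G (I), Am (ii), Bm (iii), C (IV), D (V), Em (vi), F#dim (vii°).
Matching root and quality in both lists: C, Em, G, Am.
That gives 4 common triads.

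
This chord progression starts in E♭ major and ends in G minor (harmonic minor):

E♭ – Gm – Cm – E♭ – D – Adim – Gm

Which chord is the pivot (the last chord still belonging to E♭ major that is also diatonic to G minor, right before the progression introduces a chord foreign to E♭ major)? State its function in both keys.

Chords diatonic to E♭ major: E♭, Fm, Gm, A♭, B♭, Cm, Ddim.
Reading the progression, the first chord not in that set is D, so the modulation leaves E♭ major there.
The chord immediately before D is E♭, which is diatonic to both keys: I in E♭ major and VI in G minor.

E♭ — I in E♭ major, VI in G minor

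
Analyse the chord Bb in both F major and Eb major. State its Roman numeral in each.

The scale of F major is F G A Bb C D E; Bb is degree 4, and the triad built there (Bb-D-F) is major, so it is IV.
The scale of Eb major is Eb F G Ab Bb C D; Bb is degree 5, and the triad built there (Bb-D-F) is major, so it is V.

IV in F major; V in Eb major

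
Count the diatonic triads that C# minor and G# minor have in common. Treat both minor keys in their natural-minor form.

Diatonic triads of C# minor (natural minor): C# minor (i), D# diminished (ii°), E major (III), F# minor (iv), G# minor (v), A major (VI), B major (VII).
Diatonic triads of G# minor (natural minor): G# minor (i), A# diminished (ii°), B major (III), C# minor (iv), D# minor (v), E major (VI), F# major (VII).
Matching root and quality in both lists: C# minor, E major, G# minor, B major.
That gives 4 common triads.

4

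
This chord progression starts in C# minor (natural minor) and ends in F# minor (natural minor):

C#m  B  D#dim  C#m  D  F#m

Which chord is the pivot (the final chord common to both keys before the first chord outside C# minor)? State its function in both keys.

C#m — i in C# minor, v in F# minor

Chords diatonic to C# minor: C#m, D#dim, E, F#m, G#m, A, B.
Reading the progression, the first chord not in that set is D, so the modulation leaves C# minor there.
The chord immediately before D is C#m, which is diatonic to both keys: i in C# minor and v in F# minor.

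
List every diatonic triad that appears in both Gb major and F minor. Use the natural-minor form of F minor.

Bbm, Db

Triads in Gb major: Gb major (I), Ab minor (ii), Bb minor (iii), Cb major (IV), Db major (V), Eb minor (vi), F diminished (vii°).
Triads in F minor (natural minor): F minor (i), G diminished (ii°), Ab major (III), Bb minor (iv), C minor (v), Db major (VI), Eb major (VII).
Shared triads with their functions: Bb minor (iii in Gb major, iv in F minor); Db major (V in Gb major, VI in F minor).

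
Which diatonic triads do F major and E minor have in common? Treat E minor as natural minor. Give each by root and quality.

Triads in F major: F (I), Gm (ii), Am (iii), Bb (IV), C (V), Dm (vi), Edim (vii°).
Triads in E minor (natural minor): Em (i), F#dim (ii°), G (III), Am (iv), Bm (v), C (VI), D (VII).
Shared triads with their functions: Am (iii in F major, iv in E minor); C (V in F major, VI in E minor).

Am, C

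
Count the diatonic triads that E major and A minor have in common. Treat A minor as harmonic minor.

Diatonic triads of E major: E (I), F♯m (ii), G♯m (iii), A (IV), B (V), C♯m (vi), D♯dim (vii°).
Diatonic triads of A minor (harmonic minor): Am (i), Bdim (ii°), Caug (III+), Dm (iv), E (V), F (VI), G♯dim (vii°).
Matching root and quality in both lists: E.
That gives 1 common triad.

1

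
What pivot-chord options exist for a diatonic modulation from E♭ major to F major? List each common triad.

Gm, B♭

Triads in E♭ major: E♭ (I), Fm (ii), Gm (iii), A♭ (IV), B♭ (V), Cm (vi), Ddim (vii°).
Triads in F major: F (I), Gm (ii), Am (iii), B♭ (IV), C (V), Dm (vi), Edim (vii°).
Shared triads with their functions: Gm (iii in E♭ major, ii in F major); B♭ (V in E♭ major, IV in F major).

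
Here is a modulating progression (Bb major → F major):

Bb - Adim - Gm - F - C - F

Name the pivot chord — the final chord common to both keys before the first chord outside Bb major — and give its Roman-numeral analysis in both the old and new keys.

Chords diatonic to Bb major: Bb, Cm, Dm, Eb, F, Gm, Adim.
Reading the progression, the first chord not in that set is C, so the modulation leaves Bb major there.
The chord immediately before C is F, which is diatonic to both keys: V in Bb major and I in F major.

F — V in Bb major, I in F major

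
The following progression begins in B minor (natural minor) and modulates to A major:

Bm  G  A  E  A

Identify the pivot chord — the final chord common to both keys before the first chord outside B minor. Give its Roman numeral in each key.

A — VII in B minor, I in A major

Chords diatonic to B minor: Bm, C#dim, D, Em, F#m, G, A.
Reading the progression, the first chord not in that set is E, so the modulation leaves B minor there.
The chord immediately before E is A, which is diatonic to both keys: VII in B minor and I in A major.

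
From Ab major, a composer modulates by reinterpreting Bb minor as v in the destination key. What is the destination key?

The numeral v denotes a minor triad on scale degree 5. With Bb on degree 5, the tonic of the new key is Eb.
Degree 5 carries a minor triad in natural-minor keys, so the destination is Eb minor.
Check: the diatonic triads of Eb minor (natural minor) are Ebm (i), Fdim (ii°), Gb (III), Abm (iv), Bbm (v), Cb (VI), Db (VII) — Bb minor is indeed v.

Eb minor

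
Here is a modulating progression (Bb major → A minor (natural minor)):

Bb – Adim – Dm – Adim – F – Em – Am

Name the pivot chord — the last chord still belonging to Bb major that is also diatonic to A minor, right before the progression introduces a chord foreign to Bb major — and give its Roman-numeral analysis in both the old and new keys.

Chords diatonic to Bb major: Bb, Cm, Dm, Eb, F, Gm, Adim.
Reading the progression, the first chord not in that set is Em, so the modulation leaves Bb major there.
The chord immediately before Em is F, which is diatonic to both keys: V in Bb major and VI in A minor.

F — V in Bb major, VI in A minor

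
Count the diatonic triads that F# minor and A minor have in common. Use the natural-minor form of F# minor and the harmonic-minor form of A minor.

2

Diatonic triads of F# minor (natural minor): F# minor (i), G# diminished (ii°), A major (III), B minor (iv), C# minor (v), D major (VI), E major (VII).
Diatonic triads of A minor (harmonic minor): A minor (i), B diminished (ii°), C augmented (III+), D minor (iv), E major (V), F major (VI), G# diminished (vii°).
Matching root and quality in both lists: G# diminished, E major.
That gives 2 common triads.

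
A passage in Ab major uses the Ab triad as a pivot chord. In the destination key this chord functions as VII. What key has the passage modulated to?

The numeral VII denotes a major triad on scale degree 7. With Ab on degree 7, the tonic of the new key is Bb.
Degree 7 carries a major triad in natural-minor keys, so the destination is Bb minor.
Check: the diatonic triads of Bb minor (natural minor) are Bbm (i), Cdim (ii°), Db (III), Ebm (iv), Fm (v), Gb (VI), Ab (VII) — Ab is indeed VII.

Bb minor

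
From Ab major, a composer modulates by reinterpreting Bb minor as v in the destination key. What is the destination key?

The numeral v denotes a minor triad on scale degree 5. With Bb on degree 5, the tonic of the new key is Eb.
Degree 5 carries a minor triad in natural-minor keys, so the destination is Eb minor.
Check: the diatonic triads of Eb minor (natural minor) are Ebm (i), Fdim (ii°), Gb (III), Abm (iv), Bbm (v), Cb (VI), Db (VII) — Bb minor is indeed v.

Eb minor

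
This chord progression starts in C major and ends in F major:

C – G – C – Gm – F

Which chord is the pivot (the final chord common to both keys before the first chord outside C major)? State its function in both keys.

Chords diatonic to C major: C, Dm, Em, F, G, Am, Bdim.
Reading the progression, the first chord not in that set is Gm, so the modulation leaves C major there.
The chord immediately before Gm is C, which is diatonic to both keys: I in C major and V in F major.

C — I in C major, V in F major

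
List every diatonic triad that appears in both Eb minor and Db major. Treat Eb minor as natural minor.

Triads in Eb minor (natural minor): Ebm (i), Fdim (ii°), Gb (III), Abm (iv), Bbm (v), Cb (VI), Db (VII).
Triads in Db major: Db (I), Ebm (ii), Fm (iii), Gb (IV), Ab (V), Bbm (vi), Cdim (vii°).
Shared triads with their functions: Ebm (i in Eb minor, ii in Db major); Gb (III in Eb minor, IV in Db major); Bbm (v in Eb minor, vi in Db major); Db (VII in Eb minor, I in Db major).

Ebm, Gb, Bbm, Db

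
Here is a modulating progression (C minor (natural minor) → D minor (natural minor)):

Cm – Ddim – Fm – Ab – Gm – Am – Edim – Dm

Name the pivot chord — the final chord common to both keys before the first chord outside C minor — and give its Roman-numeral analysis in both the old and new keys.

Gm — v in C minor, iv in D minor

Chords diatonic to C minor: Cm, Ddim, Eb, Fm, Gm, Ab, Bb.
Reading the progression, the first chord not in that set is Am, so the modulation leaves C minor there.
The chord immediately before Am is Gm, which is diatonic to both keys: v in C minor and iv in D minor.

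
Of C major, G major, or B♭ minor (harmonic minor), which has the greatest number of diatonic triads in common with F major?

C major

Triads of F major: F major (I), G minor (ii), A minor (iii), B♭ major (IV), C major (V), D minor (vi), E diminished (vii°).
C major shares 4: F, Am, C, Dm.
G major shares 2: Am, C.
B♭ minor (harmonic minor) shares 1: F.
The most common triads (4) are shared with C major.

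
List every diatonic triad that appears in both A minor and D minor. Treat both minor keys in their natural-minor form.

Triads in A minor (natural minor): Am (i), Bdim (ii°), C (III), Dm (iv), Em (v), F (VI), G (VII).
Triads in D minor (natural minor): Dm (i), Edim (ii°), F (III), Gm (iv), Am (v), Bb (VI), C (VII).
Shared triads with their functions: Am (i in A minor, v in D minor); C (III in A minor, VII in D minor); Dm (iv in A minor, i in D minor); F (VI in A minor, III in D minor).

Am, C, Dm, F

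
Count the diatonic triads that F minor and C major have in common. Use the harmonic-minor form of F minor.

Diatonic triads of F minor (harmonic minor): F minor (i), G diminished (ii°), Ab augmented (III+), Bb minor (iv), C major (V), Db major (VI), E diminished (vii°).
Diatonic triads of C major: C major (I), D minor (ii), E minor (iii), F major (IV), G major (V), A minor (vi), B diminished (vii°).
Matching root and quality in both lists: C major.
That gives 1 common triad.

1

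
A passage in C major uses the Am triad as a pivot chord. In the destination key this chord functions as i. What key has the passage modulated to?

A minor

The numeral i denotes a minor triad on scale degree 1. With A on degree 1, the tonic of the new key is A.
Degree 1 carries a minor triad in minor keys, so the destination is A minor.
Check: the diatonic triads of A minor (natural minor) are Am (i), Bdim (ii°), C (III), Dm (iv), Em (v), F (VI), G (VII) — Am is indeed i.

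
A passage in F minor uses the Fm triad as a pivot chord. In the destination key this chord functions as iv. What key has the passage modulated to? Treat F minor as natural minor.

C minor

The numeral iv denotes a minor triad on scale degree 4. With F on degree 4, the tonic of the new key is C.
Degree 4 carries a minor triad in minor keys, so the destination is C minor.
Check: the diatonic triads of C minor (natural minor) are Cm (i), Ddim (ii°), E♭ (III), Fm (iv), Gm (v), A♭ (VI), B♭ (VII) — Fm is indeed iv.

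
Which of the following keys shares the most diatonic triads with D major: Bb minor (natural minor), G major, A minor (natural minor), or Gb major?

Triads of D major: D (I), Em (ii), F#m (iii), G (IV), A (V), Bm (vi), C#dim (vii°).
Bb minor (natural minor) shares 0: none.
G major shares 4: D, Em, G, Bm.
A minor (natural minor) shares 2: Em, G.
Gb major shares 0: none.
The most common triads (4) are shared with G major.

G major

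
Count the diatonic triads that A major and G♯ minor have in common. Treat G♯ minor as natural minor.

Diatonic triads of A major: A (I), Bm (ii), C♯m (iii), D (IV), E (V), F♯m (vi), G♯dim (vii°).
Diatonic triads of G♯ minor (natural minor): G♯m (i), A♯dim (ii°), B (III), C♯m (iv), D♯m (v), E (VI), F♯ (VII).
Matching root and quality in both lists: C♯m, E.
That gives 2 common triads.

2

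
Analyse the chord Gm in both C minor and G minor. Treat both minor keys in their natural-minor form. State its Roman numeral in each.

v in C minor; i in G minor

The scale of C minor (natural minor) is C D Eb F G Ab Bb; G is degree 5, and the triad built there (G-Bb-D) is minor, so it is v.
The scale of G minor (natural minor) is G A Bb C D Eb F; G is degree 1, and the triad built there (G-Bb-D) is minor, so it is i.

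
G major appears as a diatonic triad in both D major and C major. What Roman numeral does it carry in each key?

The scale of D major is D E F# G A B C#; G is degree 4, and the triad built there (G-B-D) is major, so it is IV.
The scale of C major is C D E F G A B; G is degree 5, and the triad built there (G-B-D) is major, so it is V.

IV in D major; V in C major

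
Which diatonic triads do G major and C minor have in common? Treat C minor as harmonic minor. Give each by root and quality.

G

Triads in G major: G (I), Am (ii), Bm (iii), C (IV), D (V), Em (vi), F#dim (vii°).
Triads in C minor (harmonic minor): Cm (i), Ddim (ii°), Ebaug (III+), Fm (iv), G (V), Ab (VI), Bdim (vii°).
Shared triads with their functions: G (I in G major, V in C minor).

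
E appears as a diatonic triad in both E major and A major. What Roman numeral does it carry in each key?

The scale of E major is E F# G# A B C# D#; E is degree 1, and the triad built there (E-G#-B) is major, so it is I.
The scale of A major is A B C# D E F# G#; E is degree 5, and the triad built there (E-G#-B) is major, so it is V.

I in E major; V in A major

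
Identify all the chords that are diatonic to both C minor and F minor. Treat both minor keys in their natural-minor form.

Cm, Eb, Fm, Ab

Triads in C minor (natural minor): C minor (i), D diminished (ii°), Eb major (III), F minor (iv), G minor (v), Ab major (VI), Bb major (VII).
Triads in F minor (natural minor): F minor (i), G diminished (ii°), Ab major (III), Bb minor (iv), C minor (v), Db major (VI), Eb major (VII).
Shared triads with their functions: C minor (i in C minor, v in F minor); Eb major (III in C minor, VII in F minor); F minor (iv in C minor, i in F minor); Ab major (VI in C minor, III in F minor).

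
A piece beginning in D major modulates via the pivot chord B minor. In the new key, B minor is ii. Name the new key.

A major

The numeral ii denotes a minor triad on scale degree 2. With B on degree 2, the tonic of the new key is A.
Degree 2 carries a minor triad in major keys, so the destination is A major.
Check: the diatonic triads of A major are A (I), Bm (ii), C♯m (iii), D (IV), E (V), F♯m (vi), G♯dim (vii°) — B minor is indeed ii.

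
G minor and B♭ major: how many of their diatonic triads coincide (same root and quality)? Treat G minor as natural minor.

7

Diatonic triads of G minor (natural minor): Gm (i), Adim (ii°), B♭ (III), Cm (iv), Dm (v), E♭ (VI), F (VII).
Diatonic triads of B♭ major: B♭ (I), Cm (ii), Dm (iii), E♭ (IV), F (V), Gm (vi), Adim (vii°).
Matching root and quality in both lists: Gm, Adim, B♭, Cm, Dm, E♭, F.
That gives 7 common triads.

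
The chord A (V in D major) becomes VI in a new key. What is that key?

C# minor

The numeral VI denotes a major triad on scale degree 6. With A on degree 6, the tonic of the new key is C#.
Degree 6 carries a major triad in minor keys, so the destination is C# minor.
Check: the diatonic triads of C# minor (natural minor) are C#m (i), D#dim (ii°), E (III), F#m (iv), G#m (v), A (VI), B (VII) — A is indeed VI.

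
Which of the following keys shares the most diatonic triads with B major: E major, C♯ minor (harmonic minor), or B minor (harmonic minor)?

E major

Triads of B major: B (I), C♯m (ii), D♯m (iii), E (IV), F♯ (V), G♯m (vi), A♯dim (vii°).
E major shares 4: B, C♯m, E, G♯m.
C♯ minor (harmonic minor) shares 1: C♯m.
B minor (harmonic minor) shares 2: F♯, A♯dim.
The most common triads (4) are shared with E major.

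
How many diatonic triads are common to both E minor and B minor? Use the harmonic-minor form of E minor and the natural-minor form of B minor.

1

Diatonic triads of E minor (harmonic minor): Em (i), F#dim (ii°), Gaug (III+), Am (iv), B (V), C (VI), D#dim (vii°).
Diatonic triads of B minor (natural minor): Bm (i), C#dim (ii°), D (III), Em (iv), F#m (v), G (VI), A (VII).
Matching root and quality in both lists: Em.
That gives 1 common triad.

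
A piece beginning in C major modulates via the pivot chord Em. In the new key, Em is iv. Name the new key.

The numeral iv denotes a minor triad on scale degree 4. With E on degree 4, the tonic of the new key is B.
Degree 4 carries a minor triad in minor keys, so the destination is B minor.
Check: the diatonic triads of B minor (natural minor) are Bm (i), C♯dim (ii°), D (III), Em (iv), F♯m (v), G (VI), A (VII) — Em is indeed iv.

B minor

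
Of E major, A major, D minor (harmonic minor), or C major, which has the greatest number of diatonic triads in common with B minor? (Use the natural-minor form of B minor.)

A major

Triads of B minor (natural minor): Bm (i), C#dim (ii°), D (III), Em (iv), F#m (v), G (VI), A (VII).
E major shares 2: F#m, A.
A major shares 4: Bm, D, F#m, A.
D minor (harmonic minor) shares 2: C#dim, A.
C major shares 2: Em, G.
The most common triads (4) are shared with A major.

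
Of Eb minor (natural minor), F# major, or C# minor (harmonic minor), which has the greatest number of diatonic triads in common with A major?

Triads of A major: A major (I), B minor (ii), C# minor (iii), D major (IV), E major (V), F# minor (vi), G# diminished (vii°).
Eb minor (natural minor) shares 0: none.
F# major shares 0: none.
C# minor (harmonic minor) shares 3: A, C#m, F#m.
The most common triads (3) are shared with C# minor.

C# minor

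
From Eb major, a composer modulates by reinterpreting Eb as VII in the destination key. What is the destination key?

F minor

The numeral VII denotes a major triad on scale degree 7. With Eb on degree 7, the tonic of the new key is F.
Degree 7 carries a major triad in natural-minor keys, so the destination is F minor.
Check: the diatonic triads of F minor (natural minor) are Fm (i), Gdim (ii°), Ab (III), Bbm (iv), Cm (v), Db (VI), Eb (VII) — Eb is indeed VII.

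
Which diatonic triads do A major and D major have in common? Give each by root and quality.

Triads in A major: A (I), Bm (ii), C♯m (iii), D (IV), E (V), F♯m (vi), G♯dim (vii°).
Triads in D major: D (I), Em (ii), F♯m (iii), G (IV), A (V), Bm (vi), C♯dim (vii°).
Shared triads with their functions: A (I in A major, V in D major); Bm (ii in A major, vi in D major); D (IV in A major, I in D major); F♯m (vi in A major, iii in D major).

A, Bm, D, F♯m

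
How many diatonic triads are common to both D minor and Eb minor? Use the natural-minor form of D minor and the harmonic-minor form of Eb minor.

Diatonic triads of D minor (natural minor): Dm (i), Edim (ii°), F (III), Gm (iv), Am (v), Bb (VI), C (VII).
Diatonic triads of Eb minor (harmonic minor): Ebm (i), Fdim (ii°), Gbaug (III+), Abm (iv), Bb (V), Cb (VI), Ddim (vii°).
Matching root and quality in both lists: Bb.
That gives 1 common triad.

1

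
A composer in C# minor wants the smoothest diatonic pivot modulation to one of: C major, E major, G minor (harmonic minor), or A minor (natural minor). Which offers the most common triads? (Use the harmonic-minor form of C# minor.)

E major

Triads of C# minor (harmonic minor): C# minor (i), D# diminished (ii°), E augmented (III+), F# minor (iv), G# major (V), A major (VI), B# diminished (vii°).
C major shares 0: none.
E major shares 4: C#m, D#dim, F#m, A.
G minor (harmonic minor) shares 0: none.
A minor (natural minor) shares 0: none.
The most common triads (4) are shared with E major.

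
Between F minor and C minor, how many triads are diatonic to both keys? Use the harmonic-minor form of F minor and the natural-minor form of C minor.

1

Diatonic triads of F minor (harmonic minor): Fm (i), Gdim (ii°), Abaug (III+), Bbm (iv), C (V), Db (VI), Edim (vii°).
Diatonic triads of C minor (natural minor): Cm (i), Ddim (ii°), Eb (III), Fm (iv), Gm (v), Ab (VI), Bb (VII).
Matching root and quality in both lists: Fm.
That gives 1 common triad.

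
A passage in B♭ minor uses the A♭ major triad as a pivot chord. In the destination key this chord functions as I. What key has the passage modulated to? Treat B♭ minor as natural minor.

The numeral I denotes a major triad on scale degree 1. With A♭ on degree 1, the tonic of the new key is A♭.
Degree 1 carries a major triad in major keys, so the destination is A♭ major.
Check: the diatonic triads of A♭ major are A♭ (I), B♭m (ii), Cm (iii), D♭ (IV), E♭ (V), Fm (vi), Gdim (vii°) — A♭ major is indeed I.

A♭ major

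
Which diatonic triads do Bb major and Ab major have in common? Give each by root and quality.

Triads in Bb major: Bb (I), Cm (ii), Dm (iii), Eb (IV), F (V), Gm (vi), Adim (vii°).
Triads in Ab major: Ab (I), Bbm (ii), Cm (iii), Db (IV), Eb (V), Fm (vi), Gdim (vii°).
Shared triads with their functions: Cm (ii in Bb major, iii in Ab major); Eb (IV in Bb major, V in Ab major).

Cm, Eb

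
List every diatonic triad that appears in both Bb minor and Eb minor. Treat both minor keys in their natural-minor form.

Triads in Bb minor (natural minor): Bbm (i), Cdim (ii°), Db (III), Ebm (iv), Fm (v), Gb (VI), Ab (VII).
Triads in Eb minor (natural minor): Ebm (i), Fdim (ii°), Gb (III), Abm (iv), Bbm (v), Cb (VI), Db (VII).
Shared triads with their functions: Bbm (i in Bb minor, v in Eb minor); Db (III in Bb minor, VII in Eb minor); Ebm (iv in Bb minor, i in Eb minor); Gb (VI in Bb minor, III in Eb minor).

Bbm, Db, Ebm, Gb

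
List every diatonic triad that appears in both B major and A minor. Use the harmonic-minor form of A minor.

E

Triads in B major: B (I), C#m (ii), D#m (iii), E (IV), F# (V), G#m (vi), A#dim (vii°).
Triads in A minor (harmonic minor): Am (i), Bdim (ii°), Caug (III+), Dm (iv), E (V), F (VI), G#dim (vii°).
Shared triads with their functions: E (IV in B major, V in A minor).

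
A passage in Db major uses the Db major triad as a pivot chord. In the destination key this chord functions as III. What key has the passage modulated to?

The numeral III denotes a major triad on scale degree 3. With Db on degree 3, the tonic of the new key is Bb.
Degree 3 carries a major triad in natural-minor keys, so the destination is Bb minor.
Check: the diatonic triads of Bb minor (natural minor) are Bbm (i), Cdim (ii°), Db (III), Ebm (iv), Fm (v), Gb (VI), Ab (VII) — Db major is indeed III.

Bb minor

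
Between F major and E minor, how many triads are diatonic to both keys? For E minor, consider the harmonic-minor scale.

2

Diatonic triads of F major: F (I), Gm (ii), Am (iii), B♭ (IV), C (V), Dm (vi), Edim (vii°).
Diatonic triads of E minor (harmonic minor): Em (i), F♯dim (ii°), Gaug (III+), Am (iv), B (V), C (VI), D♯dim (vii°).
Matching root and quality in both lists: Am, C.
That gives 2 common triads.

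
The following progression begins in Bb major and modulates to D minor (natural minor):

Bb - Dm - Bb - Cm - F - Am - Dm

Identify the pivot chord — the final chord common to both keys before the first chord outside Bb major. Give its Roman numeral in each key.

Chords diatonic to Bb major: Bb, Cm, Dm, Eb, F, Gm, Adim.
Reading the progression, the first chord not in that set is Am, so the modulation leaves Bb major there.
The chord immediately before Am is F, which is diatonic to both keys: V in Bb major and III in D minor.

F — V in Bb major, III in D minor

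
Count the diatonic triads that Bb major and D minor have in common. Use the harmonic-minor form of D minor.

3

Diatonic triads of Bb major: Bb major (I), C minor (ii), D minor (iii), Eb major (IV), F major (V), G minor (vi), A diminished (vii°).
Diatonic triads of D minor (harmonic minor): D minor (i), E diminished (ii°), F augmented (III+), G minor (iv), A major (V), Bb major (VI), C# diminished (vii°).
Matching root and quality in both lists: Bb major, D minor, G minor.
That gives 3 common triads.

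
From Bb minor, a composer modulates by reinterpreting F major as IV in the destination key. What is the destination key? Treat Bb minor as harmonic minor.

The numeral IV denotes a major triad on scale degree 4. With F on degree 4, the tonic of the new key is C.
Degree 4 carries a major triad in major keys, so the destination is C major.
Check: the diatonic triads of C major are C (I), Dm (ii), Em (iii), F (IV), G (V), Am (vi), Bdim (vii°) — F major is indeed IV.

C major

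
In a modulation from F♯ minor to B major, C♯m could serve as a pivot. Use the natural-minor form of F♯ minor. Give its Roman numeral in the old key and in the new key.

v in F♯ minor; ii in B major

The scale of F♯ minor (natural minor) is F♯ G♯ A B C♯ D E; C♯ is degree 5, and the triad built there (C♯-E-G♯) is minor, so it is v.
The scale of B major is B C♯ D♯ E F♯ G♯ A♯; C♯ is degree 2, and the triad built there (C♯-E-G♯) is minor, so it is ii.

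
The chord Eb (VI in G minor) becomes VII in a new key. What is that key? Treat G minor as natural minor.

F minor

The numeral VII denotes a major triad on scale degree 7. With Eb on degree 7, the tonic of the new key is F.
Degree 7 carries a major triad in natural-minor keys, so the destination is F minor.
Check: the diatonic triads of F minor (natural minor) are Fm (i), Gdim (ii°), Ab (III), Bbm (iv), Cm (v), Db (VI), Eb (VII) — Eb is indeed VII.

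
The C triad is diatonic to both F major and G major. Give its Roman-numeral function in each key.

The scale of F major is F G A Bb C D E; C is degree 5, and the triad built there (C-E-G) is major, so it is V.
The scale of G major is G A B C D E F#; C is degree 4, and the triad built there (C-E-G) is major, so it is IV.

V in F major; IV in G major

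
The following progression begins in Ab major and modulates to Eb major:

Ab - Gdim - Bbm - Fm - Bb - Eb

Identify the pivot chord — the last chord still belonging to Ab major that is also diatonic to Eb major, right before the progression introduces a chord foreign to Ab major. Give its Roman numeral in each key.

Fm — vi in Ab major, ii in Eb major

Chords diatonic to Ab major: Ab, Bbm, Cm, Db, Eb, Fm, Gdim.
Reading the progression, the first chord not in that set is Bb, so the modulation leaves Ab major there.
The chord immediately before Bb is Fm, which is diatonic to both keys: vi in Ab major and ii in Eb major.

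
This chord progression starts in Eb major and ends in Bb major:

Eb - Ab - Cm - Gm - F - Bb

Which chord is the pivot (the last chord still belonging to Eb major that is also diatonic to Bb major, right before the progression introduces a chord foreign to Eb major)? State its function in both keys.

Chords diatonic to Eb major: Eb, Fm, Gm, Ab, Bb, Cm, Ddim.
Reading the progression, the first chord not in that set is F, so the modulation leaves Eb major there.
The chord immediately before F is Gm, which is diatonic to both keys: iii in Eb major and vi in Bb major.

Gm — iii in Eb major, vi in Bb major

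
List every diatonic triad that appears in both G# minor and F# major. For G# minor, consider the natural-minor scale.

G#m, B, D#m, F#

Triads in G# minor (natural minor): G# minor (i), A# diminished (ii°), B major (III), C# minor (iv), D# minor (v), E major (VI), F# major (VII).
Triads in F# major: F# major (I), G# minor (ii), A# minor (iii), B major (IV), C# major (V), D# minor (vi), E# diminished (vii°).
Shared triads with their functions: G# minor (i in G# minor, ii in F# major); B major (III in G# minor, IV in F# major); D# minor (v in G# minor, vi in F# major); F# major (VII in G# minor, I in F# major).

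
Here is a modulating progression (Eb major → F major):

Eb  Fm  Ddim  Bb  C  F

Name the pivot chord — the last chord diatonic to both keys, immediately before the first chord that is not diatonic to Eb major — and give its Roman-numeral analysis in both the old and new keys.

Bb — V in Eb major, IV in F major

Chords diatonic to Eb major: Eb, Fm, Gm, Ab, Bb, Cm, Ddim.
Reading the progression, the first chord not in that set is C, so the modulation leaves Eb major there.
The chord immediately before C is Bb, which is diatonic to both keys: V in Eb major and IV in F major.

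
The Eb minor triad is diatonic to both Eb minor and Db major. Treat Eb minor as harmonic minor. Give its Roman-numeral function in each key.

i in Eb minor; ii in Db major

The scale of Eb minor (harmonic minor) is Eb F Gb Ab Bb Cb D; Eb is degree 1, and the triad built there (Eb-Gb-Bb) is minor, so it is i.
The scale of Db major is Db Eb F Gb Ab Bb C; Eb is degree 2, and the triad built there (Eb-Gb-Bb) is minor, so it is ii.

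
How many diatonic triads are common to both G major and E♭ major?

0

Diatonic triads of G major: G major (I), A minor (ii), B minor (iii), C major (IV), D major (V), E minor (vi), F♯ diminished (vii°).
Diatonic triads of E♭ major: E♭ major (I), F minor (ii), G minor (iii), A♭ major (IV), B♭ major (V), C minor (vi), D diminished (vii°).
No triad has the same root and quality in both keys.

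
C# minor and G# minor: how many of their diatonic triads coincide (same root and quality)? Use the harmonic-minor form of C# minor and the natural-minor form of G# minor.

Diatonic triads of C# minor (harmonic minor): C#m (i), D#dim (ii°), Eaug (III+), F#m (iv), G# (V), A (VI), B#dim (vii°).
Diatonic triads of G# minor (natural minor): G#m (i), A#dim (ii°), B (III), C#m (iv), D#m (v), E (VI), F# (VII).
Matching root and quality in both lists: C#m.
That gives 1 common triad.

1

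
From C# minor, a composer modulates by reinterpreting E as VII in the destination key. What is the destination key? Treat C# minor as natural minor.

The numeral VII denotes a major triad on scale degree 7. With E on degree 7, the tonic of the new key is F#.
Degree 7 carries a major triad in natural-minor keys, so the destination is F# minor.
Check: the diatonic triads of F# minor (natural minor) are F#m (i), G#dim (ii°), A (III), Bm (iv), C#m (v), D (VI), E (VII) — E is indeed VII.

F# minor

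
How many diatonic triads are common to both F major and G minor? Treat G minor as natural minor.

Diatonic triads of F major: F (I), Gm (ii), Am (iii), B♭ (IV), C (V), Dm (vi), Edim (vii°).
Diatonic triads of G minor (natural minor): Gm (i), Adim (ii°), B♭ (III), Cm (iv), Dm (v), E♭ (VI), F (VII).
Matching root and quality in both lists: F, Gm, B♭, Dm.
That gives 4 common triads.

4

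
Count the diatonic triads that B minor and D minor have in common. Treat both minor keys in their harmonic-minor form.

Diatonic triads of B minor (harmonic minor): Bm (i), C#dim (ii°), Daug (III+), Em (iv), F# (V), G (VI), A#dim (vii°).
Diatonic triads of D minor (harmonic minor): Dm (i), Edim (ii°), Faug (III+), Gm (iv), A (V), Bb (VI), C#dim (vii°).
Matching root and quality in both lists: C#dim.
That gives 1 common triad.

1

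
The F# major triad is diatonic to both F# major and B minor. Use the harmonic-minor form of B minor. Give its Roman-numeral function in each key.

I in F# major; V in B minor

The scale of F# major is F# G# A# B C# D# E#; F# is degree 1, and the triad built there (F#-A#-C#) is major, so it is I.
The scale of B minor (harmonic minor) is B C# D E F# G A#; F# is degree 5, and the triad built there (F#-A#-C#) is major, so it is V.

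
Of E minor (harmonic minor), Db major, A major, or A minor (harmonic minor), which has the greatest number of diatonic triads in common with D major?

A major

Triads of D major: D (I), Em (ii), F#m (iii), G (IV), A (V), Bm (vi), C#dim (vii°).
E minor (harmonic minor) shares 1: Em.
Db major shares 0: none.
A major shares 4: D, F#m, A, Bm.
A minor (harmonic minor) shares 0: none.
The most common triads (4) are shared with A major.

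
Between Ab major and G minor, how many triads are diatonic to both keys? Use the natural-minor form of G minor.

Diatonic triads of Ab major: Ab major (I), Bb minor (ii), C minor (iii), Db major (IV), Eb major (V), F minor (vi), G diminished (vii°).
Diatonic triads of G minor (natural minor): G minor (i), A diminished (ii°), Bb major (III), C minor (iv), D minor (v), Eb major (VI), F major (VII).
Matching root and quality in both lists: C minor, Eb major.
That gives 2 common triads.

2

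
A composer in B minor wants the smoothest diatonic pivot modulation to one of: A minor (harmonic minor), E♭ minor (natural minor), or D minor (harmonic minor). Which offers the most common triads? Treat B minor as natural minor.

D minor

Triads of B minor (natural minor): Bm (i), C♯dim (ii°), D (III), Em (iv), F♯m (v), G (VI), A (VII).
A minor (harmonic minor) shares 0: none.
E♭ minor (natural minor) shares 0: none.
D minor (harmonic minor) shares 2: C♯dim, A.
The most common triads (2) are shared with D minor.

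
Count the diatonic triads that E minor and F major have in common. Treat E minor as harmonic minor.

2

Diatonic triads of E minor (harmonic minor): Em (i), F♯dim (ii°), Gaug (III+), Am (iv), B (V), C (VI), D♯dim (vii°).
Diatonic triads of F major: F (I), Gm (ii), Am (iii), B♭ (IV), C (V), Dm (vi), Edim (vii°).
Matching root and quality in both lists: Am, C.
That gives 2 common triads.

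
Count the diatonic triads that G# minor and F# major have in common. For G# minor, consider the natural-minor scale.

4

Diatonic triads of G# minor (natural minor): G#m (i), A#dim (ii°), B (III), C#m (iv), D#m (v), E (VI), F# (VII).
Diatonic triads of F# major: F# (I), G#m (ii), A#m (iii), B (IV), C# (V), D#m (vi), E#dim (vii°).
Matching root and quality in both lists: G#m, B, D#m, F#.
That gives 4 common triads.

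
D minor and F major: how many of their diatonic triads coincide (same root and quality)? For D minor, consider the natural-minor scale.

7

Diatonic triads of D minor (natural minor): Dm (i), Edim (ii°), F (III), Gm (iv), Am (v), B♭ (VI), C (VII).
Diatonic triads of F major: F (I), Gm (ii), Am (iii), B♭ (IV), C (V), Dm (vi), Edim (vii°).
Matching root and quality in both lists: Dm, Edim, F, Gm, Am, B♭, C.
That gives 7 common triads.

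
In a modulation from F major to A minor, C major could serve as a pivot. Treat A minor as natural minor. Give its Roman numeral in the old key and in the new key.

The scale of F major is F G A Bb C D E; C is degree 5, and the triad built there (C-E-G) is major, so it is V.
The scale of A minor (natural minor) is A B C D E F G; C is degree 3, and the triad built there (C-E-G) is major, so it is III.

V in F major; III in A minor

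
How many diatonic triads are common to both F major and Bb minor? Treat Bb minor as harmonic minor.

Diatonic triads of F major: F (I), Gm (ii), Am (iii), Bb (IV), C (V), Dm (vi), Edim (vii°).
Diatonic triads of Bb minor (harmonic minor): Bbm (i), Cdim (ii°), Dbaug (III+), Ebm (iv), F (V), Gb (VI), Adim (vii°).
Matching root and quality in both lists: F.
That gives 1 common triad.

1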